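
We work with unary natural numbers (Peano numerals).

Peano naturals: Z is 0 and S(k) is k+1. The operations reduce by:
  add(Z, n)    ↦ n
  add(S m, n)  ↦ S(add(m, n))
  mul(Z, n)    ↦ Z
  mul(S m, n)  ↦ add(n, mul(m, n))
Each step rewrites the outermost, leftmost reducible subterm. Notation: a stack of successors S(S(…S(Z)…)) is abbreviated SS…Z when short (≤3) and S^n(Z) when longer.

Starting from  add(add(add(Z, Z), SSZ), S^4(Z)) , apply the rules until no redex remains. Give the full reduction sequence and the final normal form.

  start: add(add(add(Z, Z), SSZ), S^4(Z))
  →1  add(add(Z, SSZ), S^4(Z))
  →2  add(SSZ, S^4(Z))
  →3  S(add(SZ, S^4(Z)))
  →4  S(S(add(Z, S^4(Z))))
  →5  S^6(Z)

Answer: normal form = S^6(Z)  (in 5 steps)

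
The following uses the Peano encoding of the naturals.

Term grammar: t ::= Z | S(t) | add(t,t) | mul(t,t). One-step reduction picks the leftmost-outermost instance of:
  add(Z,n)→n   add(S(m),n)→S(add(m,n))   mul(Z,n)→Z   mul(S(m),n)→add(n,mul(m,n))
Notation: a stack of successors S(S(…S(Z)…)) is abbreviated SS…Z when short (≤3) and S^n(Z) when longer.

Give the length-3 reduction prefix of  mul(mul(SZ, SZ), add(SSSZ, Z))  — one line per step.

  start: mul(mul(SZ, SZ), add(SSSZ, Z))
  →1  mul(add(SZ, mul(Z, SZ)), add(SSSZ, Z))
  →2  mul(S(add(Z, mul(Z, SZ))), add(SSSZ, Z))
  →3  add(add(SSSZ, Z), mul(add(Z, mul(Z, SZ)), add(SSSZ, Z)))

Answer: after 3 steps: add(add(SSSZ, Z), mul(add(Z, mul(Z, SZ)), add(SSSZ, Z)))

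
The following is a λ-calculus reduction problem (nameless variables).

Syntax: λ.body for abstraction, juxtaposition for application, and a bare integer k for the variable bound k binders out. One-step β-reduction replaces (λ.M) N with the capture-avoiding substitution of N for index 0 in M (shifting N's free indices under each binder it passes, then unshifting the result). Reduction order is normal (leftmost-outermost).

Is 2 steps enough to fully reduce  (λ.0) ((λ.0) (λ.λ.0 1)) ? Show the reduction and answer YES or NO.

Answer: YES — reaches normal form λ.λ.0 1 in 2 ≤ 2 steps

Derivation:
  start: (λ.0) ((λ.0) (λ.λ.0 1))
  →1  (λ.0) (λ.λ.0 1)
  →2  λ.λ.0 1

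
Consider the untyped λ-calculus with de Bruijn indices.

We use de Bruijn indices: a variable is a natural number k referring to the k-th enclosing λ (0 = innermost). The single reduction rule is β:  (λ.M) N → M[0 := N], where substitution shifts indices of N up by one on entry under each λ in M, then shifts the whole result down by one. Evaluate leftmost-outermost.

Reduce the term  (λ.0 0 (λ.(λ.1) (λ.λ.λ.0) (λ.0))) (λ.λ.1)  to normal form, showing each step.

  start: (λ.0 0 (λ.(λ.1) (λ.λ.λ.0) (λ.0))) (λ.λ.1)
  [1] (λ.λ.1) (λ.λ.1) (λ.(λ.1) (λ.λ.λ.0) (λ.0))
  [2] (λ.λ.λ.1) (λ.(λ.1) (λ.λ.λ.0) (λ.0))
  [3] λ.λ.1

Answer: normal form = λ.λ.1  (in 3 steps)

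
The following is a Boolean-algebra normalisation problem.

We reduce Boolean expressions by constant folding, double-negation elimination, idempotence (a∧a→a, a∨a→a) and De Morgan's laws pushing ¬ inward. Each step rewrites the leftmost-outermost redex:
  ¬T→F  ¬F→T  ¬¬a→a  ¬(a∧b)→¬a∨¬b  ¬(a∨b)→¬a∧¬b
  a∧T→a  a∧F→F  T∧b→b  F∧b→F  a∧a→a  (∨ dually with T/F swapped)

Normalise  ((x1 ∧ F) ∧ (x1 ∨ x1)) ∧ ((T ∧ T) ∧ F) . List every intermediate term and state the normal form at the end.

  start: ((x1 ∧ F) ∧ (x1 ∨ x1)) ∧ ((T ∧ T) ∧ F)
  step 1: (F ∧ (x1 ∨ x1)) ∧ ((T ∧ T) ∧ F)
  step 2: F ∧ ((T ∧ T) ∧ F)
  step 3: F

Answer: normal form = F  (in 3 steps)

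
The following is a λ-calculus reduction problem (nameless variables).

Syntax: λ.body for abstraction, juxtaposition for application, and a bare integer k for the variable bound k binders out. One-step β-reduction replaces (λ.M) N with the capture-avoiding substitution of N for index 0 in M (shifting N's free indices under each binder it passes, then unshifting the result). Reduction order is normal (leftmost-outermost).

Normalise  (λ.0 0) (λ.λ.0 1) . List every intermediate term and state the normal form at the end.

  start: (λ.0 0) (λ.λ.0 1)
  →1  (λ.λ.0 1) (λ.λ.0 1)
  →2  λ.0 (λ.λ.0 1)

Answer: normal form = λ.0 (λ.λ.0 1)  (in 2 steps)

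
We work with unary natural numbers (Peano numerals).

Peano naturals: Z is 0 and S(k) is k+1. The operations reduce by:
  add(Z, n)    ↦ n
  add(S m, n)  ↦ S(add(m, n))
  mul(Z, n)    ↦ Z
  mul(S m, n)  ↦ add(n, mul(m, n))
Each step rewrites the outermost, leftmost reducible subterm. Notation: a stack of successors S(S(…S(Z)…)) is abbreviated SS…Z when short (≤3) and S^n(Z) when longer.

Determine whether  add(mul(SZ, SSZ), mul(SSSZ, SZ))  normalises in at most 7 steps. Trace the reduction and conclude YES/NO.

Answer: NO — after 7 steps the term is S(S(add(Z, mul(SSSZ, SZ)))), not yet normal

Derivation:
  start: add(mul(SZ, SSZ), mul(SSSZ, SZ))
  →1  add(add(SSZ, mul(Z, SSZ)), mul(SSSZ, SZ))
  →2  add(S(add(SZ, mul(Z, SSZ))), mul(SSSZ, SZ))
  →3  S(add(add(SZ, mul(Z, SSZ)), mul(SSSZ, SZ)))
  →4  S(add(S(add(Z, mul(Z, SSZ))), mul(SSSZ, SZ)))
  →5  S(S(add(add(Z, mul(Z, SSZ)), mul(SSSZ, SZ))))
  →6  S(S(add(mul(Z, SSZ), mul(SSSZ, SZ))))
  →7  S(S(add(Z, mul(SSSZ, SZ))))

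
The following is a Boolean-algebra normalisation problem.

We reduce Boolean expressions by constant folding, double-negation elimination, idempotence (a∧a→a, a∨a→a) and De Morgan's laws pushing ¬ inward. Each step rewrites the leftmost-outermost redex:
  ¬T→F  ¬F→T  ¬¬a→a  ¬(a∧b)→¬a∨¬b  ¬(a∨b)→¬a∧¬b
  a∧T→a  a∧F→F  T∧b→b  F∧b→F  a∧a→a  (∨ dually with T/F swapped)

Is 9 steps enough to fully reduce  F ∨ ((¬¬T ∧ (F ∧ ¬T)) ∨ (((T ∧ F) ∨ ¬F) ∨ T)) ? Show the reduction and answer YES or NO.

Answer: YES — reaches normal form T in 6 ≤ 9 steps

Working:
  start: F ∨ ((¬¬T ∧ (F ∧ ¬T)) ∨ (((T ∧ F) ∨ ¬F) ∨ T))
  →1  (¬¬T ∧ (F ∧ ¬T)) ∨ (((T ∧ F) ∨ ¬F) ∨ T)
  →2  (T ∧ (F ∧ ¬T)) ∨ (((T ∧ F) ∨ ¬F) ∨ T)
  →3  (F ∧ ¬T) ∨ (((T ∧ F) ∨ ¬F) ∨ T)
  →4  F ∨ (((T ∧ F) ∨ ¬F) ∨ T)
  →5  ((T ∧ F) ∨ ¬F) ∨ T
  →6  T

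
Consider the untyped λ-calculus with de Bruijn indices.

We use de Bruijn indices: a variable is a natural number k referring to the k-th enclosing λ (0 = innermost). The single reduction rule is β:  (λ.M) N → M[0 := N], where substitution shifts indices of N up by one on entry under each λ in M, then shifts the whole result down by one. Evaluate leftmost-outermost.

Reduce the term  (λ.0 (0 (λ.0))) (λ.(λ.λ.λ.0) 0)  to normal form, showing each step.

  start: (λ.0 (0 (λ.0))) (λ.(λ.λ.λ.0) 0)
  →1  (λ.(λ.λ.λ.0) 0) ((λ.(λ.λ.λ.0) 0) (λ.0))
  →2  (λ.λ.λ.0) ((λ.(λ.λ.λ.0) 0) (λ.0))
  →3  λ.λ.0

Answer: normal form = λ.λ.0  (in 3 steps)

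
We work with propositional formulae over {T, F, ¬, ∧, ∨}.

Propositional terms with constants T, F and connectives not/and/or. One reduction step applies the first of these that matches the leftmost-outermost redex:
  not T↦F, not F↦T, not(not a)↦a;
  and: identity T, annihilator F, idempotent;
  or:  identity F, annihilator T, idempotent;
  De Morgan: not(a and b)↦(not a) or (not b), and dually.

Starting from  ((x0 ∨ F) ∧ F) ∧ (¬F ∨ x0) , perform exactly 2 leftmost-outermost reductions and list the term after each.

  start: ((x0 ∨ F) ∧ F) ∧ (¬F ∨ x0)
  →1  F ∧ (¬F ∨ x0)
  →2  F

Answer: after 2 steps: F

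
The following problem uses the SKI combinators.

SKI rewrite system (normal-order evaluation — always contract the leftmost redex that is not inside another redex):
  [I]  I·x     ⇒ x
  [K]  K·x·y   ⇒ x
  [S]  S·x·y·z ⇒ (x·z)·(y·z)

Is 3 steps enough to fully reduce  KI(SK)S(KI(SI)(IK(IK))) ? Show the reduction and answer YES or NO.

Answer: NO — after 3 steps the term is S(I(IK(IK))), not yet normal

Working:
  start: KI(SK)S(KI(SI)(IK(IK)))
  →1  IS(KI(SI)(IK(IK)))
  →2  S(KI(SI)(IK(IK)))
  →3  S(I(IK(IK)))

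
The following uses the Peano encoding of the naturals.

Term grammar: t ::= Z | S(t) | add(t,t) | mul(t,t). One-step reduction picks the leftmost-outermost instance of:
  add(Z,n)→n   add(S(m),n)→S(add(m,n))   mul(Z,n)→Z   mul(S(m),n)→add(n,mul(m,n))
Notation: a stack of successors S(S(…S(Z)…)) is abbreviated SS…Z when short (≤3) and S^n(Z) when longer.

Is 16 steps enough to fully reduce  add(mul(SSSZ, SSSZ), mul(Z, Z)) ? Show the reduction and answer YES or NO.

Answer: NO — after 16 steps the term is S(S(S(S(S(S(add(mul(SZ, SSSZ), mul(Z, Z)))))))), not yet normal

Derivation:
  start: add(mul(SSSZ, SSSZ), mul(Z, Z))
  [1] add(add(SSSZ, mul(SSZ, SSSZ)), mul(Z, Z))
  [2] add(S(add(SSZ, mul(SSZ, SSSZ))), mul(Z, Z))
  [3] S(add(add(SSZ, mul(SSZ, SSSZ)), mul(Z, Z)))
  [4] S(add(S(add(SZ, mul(SSZ, SSSZ))), mul(Z, Z)))
  [5] S(S(add(add(SZ, mul(SSZ, SSSZ)), mul(Z, Z))))
  [6] S(S(add(S(add(Z, mul(SSZ, SSSZ))), mul(Z, Z))))
  [7] S(S(S(add(add(Z, mul(SSZ, SSSZ)), mul(Z, Z)))))
  [8] S(S(S(add(mul(SSZ, SSSZ), mul(Z, Z)))))
  [9] S(S(S(add(add(SSSZ, mul(SZ, SSSZ)), mul(Z, Z)))))
  [10] S(S(S(add(S(add(SSZ, mul(SZ, SSSZ))), mul(Z, Z)))))
  [11] S(S(S(S(add(add(SSZ, mul(SZ, SSSZ)), mul(Z, Z))))))
  [12] S(S(S(S(add(S(add(SZ, mul(SZ, SSSZ))), mul(Z, Z))))))
  [13] S(S(S(S(S(add(add(SZ, mul(SZ, SSSZ)), mul(Z, Z)))))))
  [14] S(S(S(S(S(add(S(add(Z, mul(SZ, SSSZ))), mul(Z, Z)))))))
  [15] S(S(S(S(S(S(add(add(Z, mul(SZ, SSSZ)), mul(Z, Z))))))))
  [16] S(S(S(S(S(S(add(mul(SZ, SSSZ), mul(Z, Z))))))))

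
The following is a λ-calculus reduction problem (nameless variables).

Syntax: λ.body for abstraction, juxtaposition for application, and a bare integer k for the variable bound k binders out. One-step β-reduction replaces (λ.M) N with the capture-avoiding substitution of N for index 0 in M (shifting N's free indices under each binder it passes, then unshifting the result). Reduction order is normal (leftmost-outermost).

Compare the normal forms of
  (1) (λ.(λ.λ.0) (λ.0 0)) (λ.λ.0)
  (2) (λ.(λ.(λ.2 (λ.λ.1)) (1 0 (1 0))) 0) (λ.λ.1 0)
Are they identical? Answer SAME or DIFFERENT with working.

Term A:
  start: (λ.(λ.λ.0) (λ.0 0)) (λ.λ.0)
  step 1: (λ.λ.0) (λ.0 0)
  step 2: λ.0

Term B:
  start: (λ.(λ.(λ.2 (λ.λ.1)) (1 0 (1 0))) 0) (λ.λ.1 0)
  step 1: (λ.(λ.(λ.λ.1 0) (λ.λ.1)) ((λ.λ.1 0) 0 ((λ.λ.1 0) 0))) (λ.λ.1 0)
  step 2: (λ.(λ.λ.1 0) (λ.λ.1)) ((λ.λ.1 0) (λ.λ.1 0) ((λ.λ.1 0) (λ.λ.1 0)))
  step 3: (λ.λ.1 0) (λ.λ.1)
  step 4: λ.(λ.λ.1) 0
  step 5: λ.λ.1

Answer: DIFFERENT — A ⇓ λ.0, B ⇓ λ.λ.1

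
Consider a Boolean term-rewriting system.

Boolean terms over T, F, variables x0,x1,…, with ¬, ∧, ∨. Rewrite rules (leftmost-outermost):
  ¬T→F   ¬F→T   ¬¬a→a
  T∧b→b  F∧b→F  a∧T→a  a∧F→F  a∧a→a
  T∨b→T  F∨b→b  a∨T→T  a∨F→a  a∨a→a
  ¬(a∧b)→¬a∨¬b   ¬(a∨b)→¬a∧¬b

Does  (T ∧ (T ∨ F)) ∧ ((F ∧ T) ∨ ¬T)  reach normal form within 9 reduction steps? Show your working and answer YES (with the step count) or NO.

Answer: YES — reaches normal form F in 6 ≤ 9 steps

Reduction:
  start: (T ∧ (T ∨ F)) ∧ ((F ∧ T) ∨ ¬T)
  [1] (T ∨ F) ∧ ((F ∧ T) ∨ ¬T)
  [2] T ∧ ((F ∧ T) ∨ ¬T)
  [3] (F ∧ T) ∨ ¬T
  [4] F ∨ ¬T
  [5] ¬T
  [6] F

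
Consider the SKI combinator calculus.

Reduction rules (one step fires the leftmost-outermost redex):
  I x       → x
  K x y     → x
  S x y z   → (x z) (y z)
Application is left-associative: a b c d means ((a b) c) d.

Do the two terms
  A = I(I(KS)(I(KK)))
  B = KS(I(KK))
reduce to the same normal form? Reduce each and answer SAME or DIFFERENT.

Answer: SAME — A ⇓ S, B ⇓ S

Working:
Term A:
  start: I(I(KS)(I(KK)))
  step 1: I(KS)(I(KK))
  step 2: KS(I(KK))
  step 3: S

Term B:
  start: KS(I(KK))
  step 1: S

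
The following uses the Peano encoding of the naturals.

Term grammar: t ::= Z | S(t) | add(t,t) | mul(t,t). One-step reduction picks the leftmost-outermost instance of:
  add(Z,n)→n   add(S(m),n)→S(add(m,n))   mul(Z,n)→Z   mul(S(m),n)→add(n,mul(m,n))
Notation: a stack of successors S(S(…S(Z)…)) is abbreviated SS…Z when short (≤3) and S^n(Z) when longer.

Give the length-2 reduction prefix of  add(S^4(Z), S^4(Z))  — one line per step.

Answer: after 2 steps: S(S(add(SSZ, S^4(Z))))

Reduction:
  start: add(S^4(Z), S^4(Z))
  step 1: S(add(SSSZ, S^4(Z)))
  step 2: S(S(add(SSZ, S^4(Z))))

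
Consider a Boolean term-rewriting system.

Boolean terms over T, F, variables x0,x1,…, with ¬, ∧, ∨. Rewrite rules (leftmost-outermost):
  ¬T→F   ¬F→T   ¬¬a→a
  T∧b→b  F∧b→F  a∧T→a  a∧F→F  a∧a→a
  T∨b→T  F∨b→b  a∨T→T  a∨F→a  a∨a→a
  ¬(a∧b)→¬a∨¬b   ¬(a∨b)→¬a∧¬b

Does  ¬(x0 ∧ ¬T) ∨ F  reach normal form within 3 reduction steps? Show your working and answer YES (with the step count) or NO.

Answer: NO — after 3 steps the term is ¬x0 ∨ T, not yet normal

Working:
  start: ¬(x0 ∧ ¬T) ∨ F
  step 1: ¬(x0 ∧ ¬T)
  step 2: ¬x0 ∨ ¬¬T
  step 3: ¬x0 ∨ T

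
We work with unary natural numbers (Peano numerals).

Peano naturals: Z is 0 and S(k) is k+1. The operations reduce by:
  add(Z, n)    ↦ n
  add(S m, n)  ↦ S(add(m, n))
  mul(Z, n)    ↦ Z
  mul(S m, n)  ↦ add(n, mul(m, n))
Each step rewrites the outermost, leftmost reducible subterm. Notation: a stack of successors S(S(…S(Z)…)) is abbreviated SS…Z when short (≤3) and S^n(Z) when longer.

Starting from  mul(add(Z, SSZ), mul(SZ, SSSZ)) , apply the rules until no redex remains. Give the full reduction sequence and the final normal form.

Answer: normal form = S^6(Z)  (in 24 steps)

Derivation:
  start: mul(add(Z, SSZ), mul(SZ, SSSZ))
  →1  mul(SSZ, mul(SZ, SSSZ))
  →2  add(mul(SZ, SSSZ), mul(SZ, mul(SZ, SSSZ)))
  →3  add(add(SSSZ, mul(Z, SSSZ)), mul(SZ, mul(SZ, SSSZ)))
  →4  add(S(add(SSZ, mul(Z, SSSZ))), mul(SZ, mul(SZ, SSSZ)))
  →5  S(add(add(SSZ, mul(Z, SSSZ)), mul(SZ, mul(SZ, SSSZ))))
  →6  S(add(S(add(SZ, mul(Z, SSSZ))), mul(SZ, mul(SZ, SSSZ))))
  →7  S(S(add(add(SZ, mul(Z, SSSZ)), mul(SZ, mul(SZ, SSSZ)))))
  →8  S(S(add(S(add(Z, mul(Z, SSSZ))), mul(SZ, mul(SZ, SSSZ)))))
  →9  S(S(S(add(add(Z, mul(Z, SSSZ)), mul(SZ, mul(SZ, SSSZ))))))
  →10  S(S(S(add(mul(Z, SSSZ), mul(SZ, mul(SZ, SSSZ))))))
  →11  S(S(S(add(Z, mul(SZ, mul(SZ, SSSZ))))))
  →12  S(S(S(mul(SZ, mul(SZ, SSSZ)))))
  →13  S(S(S(add(mul(SZ, SSSZ), mul(Z, mul(SZ, SSSZ))))))
  →14  S(S(S(add(add(SSSZ, mul(Z, SSSZ)), mul(Z, mul(SZ, SSSZ))))))
  →15  S(S(S(add(S(add(SSZ, mul(Z, SSSZ))), mul(Z, mul(SZ, SSSZ))))))
  →16  S(S(S(S(add(add(SSZ, mul(Z, SSSZ)), mul(Z, mul(SZ, SSSZ)))))))
  →17  S(S(S(S(add(S(add(SZ, mul(Z, SSSZ))), mul(Z, mul(SZ, SSSZ)))))))
  →18  S(S(S(S(S(add(add(SZ, mul(Z, SSSZ)), mul(Z, mul(SZ, SSSZ))))))))
  →19  S(S(S(S(S(add(S(add(Z, mul(Z, SSSZ))), mul(Z, mul(SZ, SSSZ))))))))
  →20  S(S(S(S(S(S(add(add(Z, mul(Z, SSSZ)), mul(Z, mul(SZ, SSSZ)))))))))
  →21  S(S(S(S(S(S(add(mul(Z, SSSZ), mul(Z, mul(SZ, SSSZ)))))))))
  →22  S(S(S(S(S(S(add(Z, mul(Z, mul(SZ, SSSZ)))))))))
  →23  S(S(S(S(S(S(mul(Z, mul(SZ, SSSZ))))))))
  →24  S^6(Z)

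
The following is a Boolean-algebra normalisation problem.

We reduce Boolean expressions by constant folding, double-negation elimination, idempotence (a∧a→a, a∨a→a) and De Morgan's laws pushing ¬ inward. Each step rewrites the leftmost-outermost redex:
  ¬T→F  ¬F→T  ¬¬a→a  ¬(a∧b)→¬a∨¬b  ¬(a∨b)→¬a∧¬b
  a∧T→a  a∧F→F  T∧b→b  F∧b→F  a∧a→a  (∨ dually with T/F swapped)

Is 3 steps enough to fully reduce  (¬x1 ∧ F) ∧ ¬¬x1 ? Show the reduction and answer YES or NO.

  start: (¬x1 ∧ F) ∧ ¬¬x1
  [1] F ∧ ¬¬x1
  [2] F

Answer: YES — reaches normal form F in 2 ≤ 3 steps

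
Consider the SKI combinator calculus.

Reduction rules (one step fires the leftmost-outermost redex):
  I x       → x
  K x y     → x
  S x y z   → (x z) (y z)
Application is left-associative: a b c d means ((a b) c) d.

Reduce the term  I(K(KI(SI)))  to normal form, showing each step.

  start: I(K(KI(SI)))
  [1] K(KI(SI))
  [2] KI

Answer: normal form = KI  (in 2 steps)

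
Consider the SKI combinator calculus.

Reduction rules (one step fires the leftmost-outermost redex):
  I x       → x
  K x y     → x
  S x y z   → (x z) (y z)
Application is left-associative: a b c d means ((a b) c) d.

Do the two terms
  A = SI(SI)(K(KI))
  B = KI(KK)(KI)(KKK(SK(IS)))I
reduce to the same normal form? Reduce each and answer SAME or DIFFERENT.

Answer: DIFFERENT — A ⇓ KI, B ⇓ I

Reduction:
Term A:
  start: SI(SI)(K(KI))
  [1] I(K(KI))(SI(K(KI)))
  [2] K(KI)(SI(K(KI)))
  [3] KI

Term B:
  start: KI(KK)(KI)(KKK(SK(IS)))I
  [1] I(KI)(KKK(SK(IS)))I
  [2] KI(KKK(SK(IS)))I
  [3] II
  [4] I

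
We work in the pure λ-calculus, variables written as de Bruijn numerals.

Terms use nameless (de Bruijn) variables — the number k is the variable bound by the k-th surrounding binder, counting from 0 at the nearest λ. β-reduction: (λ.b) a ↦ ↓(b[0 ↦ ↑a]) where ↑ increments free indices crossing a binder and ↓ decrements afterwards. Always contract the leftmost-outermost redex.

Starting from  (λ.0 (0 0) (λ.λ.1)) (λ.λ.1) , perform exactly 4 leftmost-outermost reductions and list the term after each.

  start: (λ.0 (0 0) (λ.λ.1)) (λ.λ.1)
  step 1: (λ.λ.1) ((λ.λ.1) (λ.λ.1)) (λ.λ.1)
  step 2: (λ.(λ.λ.1) (λ.λ.1)) (λ.λ.1)
  step 3: (λ.λ.1) (λ.λ.1)
  step 4: λ.λ.λ.1

Answer: after 4 steps: λ.λ.λ.1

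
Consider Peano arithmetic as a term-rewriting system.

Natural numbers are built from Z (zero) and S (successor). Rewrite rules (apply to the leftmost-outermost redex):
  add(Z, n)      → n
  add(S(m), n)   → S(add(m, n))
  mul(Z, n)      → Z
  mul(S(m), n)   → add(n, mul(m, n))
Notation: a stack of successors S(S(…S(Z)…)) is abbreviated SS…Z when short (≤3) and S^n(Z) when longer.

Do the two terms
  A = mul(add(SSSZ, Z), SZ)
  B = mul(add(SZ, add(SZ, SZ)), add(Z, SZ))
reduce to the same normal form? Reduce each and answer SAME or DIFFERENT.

Term A:
  start: mul(add(SSSZ, Z), SZ)
  step 1: mul(S(add(SSZ, Z)), SZ)
  step 2: add(SZ, mul(add(SSZ, Z), SZ))
  step 3: S(add(Z, mul(add(SSZ, Z), SZ)))
  step 4: S(mul(add(SSZ, Z), SZ))
  step 5: S(mul(S(add(SZ, Z)), SZ))
  step 6: S(add(SZ, mul(add(SZ, Z), SZ)))
  step 7: S(S(add(Z, mul(add(SZ, Z), SZ))))
  step 8: S(S(mul(add(SZ, Z), SZ)))
  step 9: S(S(mul(S(add(Z, Z)), SZ)))
  step 10: S(S(add(SZ, mul(add(Z, Z), SZ))))
  step 11: S(S(S(add(Z, mul(add(Z, Z), SZ)))))
  step 12: S(S(S(mul(add(Z, Z), SZ))))
  step 13: S(S(S(mul(Z, SZ))))
  step 14: SSSZ

Term B:
  start: mul(add(SZ, add(SZ, SZ)), add(Z, SZ))
  step 1: mul(S(add(Z, add(SZ, SZ))), add(Z, SZ))
  step 2: add(add(Z, SZ), mul(add(Z, add(SZ, SZ)), add(Z, SZ)))
  step 3: add(SZ, mul(add(Z, add(SZ, SZ)), add(Z, SZ)))
  step 4: S(add(Z, mul(add(Z, add(SZ, SZ)), add(Z, SZ))))
  step 5: S(mul(add(Z, add(SZ, SZ)), add(Z, SZ)))
  step 6: S(mul(add(SZ, SZ), add(Z, SZ)))
  step 7: S(mul(S(add(Z, SZ)), add(Z, SZ)))
  step 8: S(add(add(Z, SZ), mul(add(Z, SZ), add(Z, SZ))))
  step 9: S(add(SZ, mul(add(Z, SZ), add(Z, SZ))))
  step 10: S(S(add(Z, mul(add(Z, SZ), add(Z, SZ)))))
  step 11: S(S(mul(add(Z, SZ), add(Z, SZ))))
  step 12: S(S(mul(SZ, add(Z, SZ))))
  step 13: S(S(add(add(Z, SZ), mul(Z, add(Z, SZ)))))
  step 14: S(S(add(SZ, mul(Z, add(Z, SZ)))))
  step 15: S(S(S(add(Z, mul(Z, add(Z, SZ))))))
  step 16: S(S(S(mul(Z, add(Z, SZ)))))
  step 17: SSSZ

Answer: SAME — A ⇓ SSSZ, B ⇓ SSSZ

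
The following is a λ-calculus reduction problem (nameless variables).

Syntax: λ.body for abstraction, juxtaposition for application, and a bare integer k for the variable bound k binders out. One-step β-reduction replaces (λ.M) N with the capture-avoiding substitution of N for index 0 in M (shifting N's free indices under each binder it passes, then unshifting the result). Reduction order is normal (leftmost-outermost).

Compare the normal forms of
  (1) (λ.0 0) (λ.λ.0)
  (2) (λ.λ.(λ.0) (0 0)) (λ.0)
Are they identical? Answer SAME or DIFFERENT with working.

Term A:
  start: (λ.0 0) (λ.λ.0)
  step 1: (λ.λ.0) (λ.λ.0)
  step 2: λ.0

Term B:
  start: (λ.λ.(λ.0) (0 0)) (λ.0)
  step 1: λ.(λ.0) (0 0)
  step 2: λ.0 0

Answer: DIFFERENT — A ⇓ λ.0, B ⇓ λ.0 0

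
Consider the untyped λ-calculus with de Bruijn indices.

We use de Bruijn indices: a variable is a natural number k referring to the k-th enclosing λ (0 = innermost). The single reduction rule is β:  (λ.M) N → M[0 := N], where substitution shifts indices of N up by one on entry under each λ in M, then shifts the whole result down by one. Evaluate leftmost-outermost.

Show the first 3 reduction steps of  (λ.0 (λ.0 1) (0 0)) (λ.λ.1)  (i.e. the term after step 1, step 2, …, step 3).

  start: (λ.0 (λ.0 1) (0 0)) (λ.λ.1)
  step 1: (λ.λ.1) (λ.0 (λ.λ.1)) ((λ.λ.1) (λ.λ.1))
  step 2: (λ.λ.0 (λ.λ.1)) ((λ.λ.1) (λ.λ.1))
  step 3: λ.0 (λ.λ.1)

Answer: after 3 steps: λ.0 (λ.λ.1)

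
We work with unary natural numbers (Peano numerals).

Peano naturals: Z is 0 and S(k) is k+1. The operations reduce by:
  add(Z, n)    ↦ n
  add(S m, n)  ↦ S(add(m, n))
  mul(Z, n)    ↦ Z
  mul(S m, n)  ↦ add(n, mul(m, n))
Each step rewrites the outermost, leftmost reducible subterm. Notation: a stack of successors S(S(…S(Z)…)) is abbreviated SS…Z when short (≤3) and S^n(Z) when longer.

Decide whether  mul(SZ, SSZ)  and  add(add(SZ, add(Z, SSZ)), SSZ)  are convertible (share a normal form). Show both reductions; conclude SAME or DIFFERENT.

Answer: DIFFERENT — A ⇓ SSZ, B ⇓ S^5(Z)

Derivation:
Term A:
  start: mul(SZ, SSZ)
  step 1: add(SSZ, mul(Z, SSZ))
  step 2: S(add(SZ, mul(Z, SSZ)))
  step 3: S(S(add(Z, mul(Z, SSZ))))
  step 4: S(S(mul(Z, SSZ)))
  step 5: SSZ

Term B:
  start: add(add(SZ, add(Z, SSZ)), SSZ)
  step 1: add(S(add(Z, add(Z, SSZ))), SSZ)
  step 2: S(add(add(Z, add(Z, SSZ)), SSZ))
  step 3: S(add(add(Z, SSZ), SSZ))
  step 4: S(add(SSZ, SSZ))
  step 5: S(S(add(SZ, SSZ)))
  step 6: S(S(S(add(Z, SSZ))))
  step 7: S^5(Z)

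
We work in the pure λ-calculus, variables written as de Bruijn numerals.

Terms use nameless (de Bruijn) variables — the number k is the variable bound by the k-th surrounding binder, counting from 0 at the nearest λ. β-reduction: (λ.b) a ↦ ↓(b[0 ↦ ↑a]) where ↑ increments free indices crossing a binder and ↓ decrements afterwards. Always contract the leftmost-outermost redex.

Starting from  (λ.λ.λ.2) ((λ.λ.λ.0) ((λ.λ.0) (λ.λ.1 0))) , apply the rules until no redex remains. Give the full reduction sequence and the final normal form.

  start: (λ.λ.λ.2) ((λ.λ.λ.0) ((λ.λ.0) (λ.λ.1 0)))
  step 1: λ.λ.(λ.λ.λ.0) ((λ.λ.0) (λ.λ.1 0))
  step 2: λ.λ.λ.λ.0

Answer: normal form = λ.λ.λ.λ.0  (in 2 steps)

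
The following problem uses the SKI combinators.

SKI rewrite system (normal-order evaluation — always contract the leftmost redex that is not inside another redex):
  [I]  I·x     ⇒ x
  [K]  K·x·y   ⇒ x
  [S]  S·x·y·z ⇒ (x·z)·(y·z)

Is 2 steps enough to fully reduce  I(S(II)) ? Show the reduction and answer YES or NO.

  start: I(S(II))
  [1] S(II)
  [2] SI

Answer: YES — reaches normal form SI in 2 ≤ 2 steps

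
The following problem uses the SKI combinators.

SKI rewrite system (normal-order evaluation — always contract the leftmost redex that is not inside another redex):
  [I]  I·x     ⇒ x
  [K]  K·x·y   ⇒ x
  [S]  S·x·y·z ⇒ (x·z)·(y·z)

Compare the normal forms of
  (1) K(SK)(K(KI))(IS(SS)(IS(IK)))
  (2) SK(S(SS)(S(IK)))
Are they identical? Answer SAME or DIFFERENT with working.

Term A:
  start: K(SK)(K(KI))(IS(SS)(IS(IK)))
  →1  SK(IS(SS)(IS(IK)))
  →2  SK(S(SS)(IS(IK)))
  →3  SK(S(SS)(S(IK)))
  →4  SK(S(SS)(SK))

Term B:
  start: SK(S(SS)(S(IK)))
  →1  SK(S(SS)(SK))

Answer: SAME — A ⇓ SK(S(SS)(SK)), B ⇓ SK(S(SS)(SK))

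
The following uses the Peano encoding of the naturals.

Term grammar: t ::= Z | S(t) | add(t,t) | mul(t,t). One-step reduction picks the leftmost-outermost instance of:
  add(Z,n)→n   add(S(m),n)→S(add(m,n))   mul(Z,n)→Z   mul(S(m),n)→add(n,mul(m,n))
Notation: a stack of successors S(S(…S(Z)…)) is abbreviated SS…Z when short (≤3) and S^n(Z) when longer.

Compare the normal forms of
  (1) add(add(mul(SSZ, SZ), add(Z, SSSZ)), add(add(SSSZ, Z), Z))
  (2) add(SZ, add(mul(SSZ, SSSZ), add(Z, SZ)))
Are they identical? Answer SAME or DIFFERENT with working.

Term A:
  start: add(add(mul(SSZ, SZ), add(Z, SSSZ)), add(add(SSSZ, Z), Z))
  [1] add(add(add(SZ, mul(SZ, SZ)), add(Z, SSSZ)), add(add(SSSZ, Z), Z))
  [2] add(add(S(add(Z, mul(SZ, SZ))), add(Z, SSSZ)), add(add(SSSZ, Z), Z))
  [3] add(S(add(add(Z, mul(SZ, SZ)), add(Z, SSSZ))), add(add(SSSZ, Z), Z))
  [4] S(add(add(add(Z, mul(SZ, SZ)), add(Z, SSSZ)), add(add(SSSZ, Z), Z)))
  [5] S(add(add(mul(SZ, SZ), add(Z, SSSZ)), add(add(SSSZ, Z), Z)))
  [6] S(add(add(add(SZ, mul(Z, SZ)), add(Z, SSSZ)), add(add(SSSZ, Z), Z)))
  [7] S(add(add(S(add(Z, mul(Z, SZ))), add(Z, SSSZ)), add(add(SSSZ, Z), Z)))
  [8] S(add(S(add(add(Z, mul(Z, SZ)), add(Z, SSSZ))), add(add(SSSZ, Z), Z)))
  [9] S(S(add(add(add(Z, mul(Z, SZ)), add(Z, SSSZ)), add(add(SSSZ, Z), Z))))
  [10] S(S(add(add(mul(Z, SZ), add(Z, SSSZ)), add(add(SSSZ, Z), Z))))
  [11] S(S(add(add(Z, add(Z, SSSZ)), add(add(SSSZ, Z), Z))))
  [12] S(S(add(add(Z, SSSZ), add(add(SSSZ, Z), Z))))
  [13] S(S(add(SSSZ, add(add(SSSZ, Z), Z))))
  [14] S(S(S(add(SSZ, add(add(SSSZ, Z), Z)))))
  [15] S(S(S(S(add(SZ, add(add(SSSZ, Z), Z))))))
  [16] S(S(S(S(S(add(Z, add(add(SSSZ, Z), Z)))))))
  [17] S(S(S(S(S(add(add(SSSZ, Z), Z))))))
  [18] S(S(S(S(S(add(S(add(SSZ, Z)), Z))))))
  [19] S(S(S(S(S(S(add(add(SSZ, Z), Z)))))))
  [20] S(S(S(S(S(S(add(S(add(SZ, Z)), Z)))))))
  [21] S(S(S(S(S(S(S(add(add(SZ, Z), Z))))))))
  [22] S(S(S(S(S(S(S(add(S(add(Z, Z)), Z))))))))
  [23] S(S(S(S(S(S(S(S(add(add(Z, Z), Z)))))))))
  [24] S(S(S(S(S(S(S(S(add(Z, Z)))))))))
  [25] S^8(Z)

Term B:
  start: add(SZ, add(mul(SSZ, SSSZ), add(Z, SZ)))
  [1] S(add(Z, add(mul(SSZ, SSSZ), add(Z, SZ))))
  [2] S(add(mul(SSZ, SSSZ), add(Z, SZ)))
  [3] S(add(add(SSSZ, mul(SZ, SSSZ)), add(Z, SZ)))
  [4] S(add(S(add(SSZ, mul(SZ, SSSZ))), add(Z, SZ)))
  [5] S(S(add(add(SSZ, mul(SZ, SSSZ)), add(Z, SZ))))
  [6] S(S(add(S(add(SZ, mul(SZ, SSSZ))), add(Z, SZ))))
  [7] S(S(S(add(add(SZ, mul(SZ, SSSZ)), add(Z, SZ)))))
  [8] S(S(S(add(S(add(Z, mul(SZ, SSSZ))), add(Z, SZ)))))
  [9] S(S(S(S(add(add(Z, mul(SZ, SSSZ)), add(Z, SZ))))))
  [10] S(S(S(S(add(mul(SZ, SSSZ), add(Z, SZ))))))
  [11] S(S(S(S(add(add(SSSZ, mul(Z, SSSZ)), add(Z, SZ))))))
  [12] S(S(S(S(add(S(add(SSZ, mul(Z, SSSZ))), add(Z, SZ))))))
  [13] S(S(S(S(S(add(add(SSZ, mul(Z, SSSZ)), add(Z, SZ)))))))
  [14] S(S(S(S(S(add(S(add(SZ, mul(Z, SSSZ))), add(Z, SZ)))))))
  [15] S(S(S(S(S(S(add(add(SZ, mul(Z, SSSZ)), add(Z, SZ))))))))
  [16] S(S(S(S(S(S(add(S(add(Z, mul(Z, SSSZ))), add(Z, SZ))))))))
  [17] S(S(S(S(S(S(S(add(add(Z, mul(Z, SSSZ)), add(Z, SZ)))))))))
  [18] S(S(S(S(S(S(S(add(mul(Z, SSSZ), add(Z, SZ)))))))))
  [19] S(S(S(S(S(S(S(add(Z, add(Z, SZ)))))))))
  [20] S(S(S(S(S(S(S(add(Z, SZ))))))))
  [21] S^8(Z)

Answer: SAME — A ⇓ S^8(Z), B ⇓ S^8(Z)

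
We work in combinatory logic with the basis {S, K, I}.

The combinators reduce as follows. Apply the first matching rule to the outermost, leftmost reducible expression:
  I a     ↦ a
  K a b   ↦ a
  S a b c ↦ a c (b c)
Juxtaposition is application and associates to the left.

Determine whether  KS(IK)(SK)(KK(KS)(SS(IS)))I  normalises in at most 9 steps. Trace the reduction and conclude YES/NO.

Answer: YES — reaches normal form SSS in 7 ≤ 9 steps

Working:
  start: KS(IK)(SK)(KK(KS)(SS(IS)))I
  →1  S(SK)(KK(KS)(SS(IS)))I
  →2  SKI(KK(KS)(SS(IS))I)
  →3  K(KK(KS)(SS(IS))I)(I(KK(KS)(SS(IS))I))
  →4  KK(KS)(SS(IS))I
  →5  K(SS(IS))I
  →6  SS(IS)
  →7  SSS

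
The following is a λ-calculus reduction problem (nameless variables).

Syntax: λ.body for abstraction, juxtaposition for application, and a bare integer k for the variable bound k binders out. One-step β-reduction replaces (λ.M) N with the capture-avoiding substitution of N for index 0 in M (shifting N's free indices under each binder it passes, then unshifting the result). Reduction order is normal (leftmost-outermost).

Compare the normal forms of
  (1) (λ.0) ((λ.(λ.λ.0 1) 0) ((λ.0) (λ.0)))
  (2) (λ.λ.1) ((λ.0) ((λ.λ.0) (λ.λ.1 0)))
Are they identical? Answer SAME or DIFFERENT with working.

Answer: DIFFERENT — A ⇓ λ.0 (λ.0), B ⇓ λ.λ.0

Reduction:
Term A:
  start: (λ.0) ((λ.(λ.λ.0 1) 0) ((λ.0) (λ.0)))
  step 1: (λ.(λ.λ.0 1) 0) ((λ.0) (λ.0))
  step 2: (λ.λ.0 1) ((λ.0) (λ.0))
  step 3: λ.0 ((λ.0) (λ.0))
  step 4: λ.0 (λ.0)

Term B:
  start: (λ.λ.1) ((λ.0) ((λ.λ.0) (λ.λ.1 0)))
  step 1: λ.(λ.0) ((λ.λ.0) (λ.λ.1 0))
  step 2: λ.(λ.λ.0) (λ.λ.1 0)
  step 3: λ.λ.0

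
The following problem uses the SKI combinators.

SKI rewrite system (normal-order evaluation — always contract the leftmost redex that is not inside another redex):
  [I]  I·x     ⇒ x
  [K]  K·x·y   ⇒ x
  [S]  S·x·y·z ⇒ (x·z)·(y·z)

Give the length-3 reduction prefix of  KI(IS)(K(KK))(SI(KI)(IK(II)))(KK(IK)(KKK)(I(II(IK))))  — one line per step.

  start: KI(IS)(K(KK))(SI(KI)(IK(II)))(KK(IK)(KKK)(I(II(IK))))
  [1] I(K(KK))(SI(KI)(IK(II)))(KK(IK)(KKK)(I(II(IK))))
  [2] K(KK)(SI(KI)(IK(II)))(KK(IK)(KKK)(I(II(IK))))
  [3] KK(KK(IK)(KKK)(I(II(IK))))

Answer: after 3 steps: KK(KK(IK)(KKK)(I(II(IK))))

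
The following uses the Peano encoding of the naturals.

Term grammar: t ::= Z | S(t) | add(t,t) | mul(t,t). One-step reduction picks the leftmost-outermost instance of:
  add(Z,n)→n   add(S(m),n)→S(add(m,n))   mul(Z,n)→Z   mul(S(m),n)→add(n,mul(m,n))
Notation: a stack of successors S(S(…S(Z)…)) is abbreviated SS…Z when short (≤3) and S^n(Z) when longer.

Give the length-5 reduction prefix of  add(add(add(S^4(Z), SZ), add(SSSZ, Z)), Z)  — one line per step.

Answer: after 5 steps: S(add(S(add(add(SSZ, SZ), add(SSSZ, Z))), Z))

Reduction:
  start: add(add(add(S^4(Z), SZ), add(SSSZ, Z)), Z)
  step 1: add(add(S(add(SSSZ, SZ)), add(SSSZ, Z)), Z)
  step 2: add(S(add(add(SSSZ, SZ), add(SSSZ, Z))), Z)
  step 3: S(add(add(add(SSSZ, SZ), add(SSSZ, Z)), Z))
  step 4: S(add(add(S(add(SSZ, SZ)), add(SSSZ, Z)), Z))
  step 5: S(add(S(add(add(SSZ, SZ), add(SSSZ, Z))), Z))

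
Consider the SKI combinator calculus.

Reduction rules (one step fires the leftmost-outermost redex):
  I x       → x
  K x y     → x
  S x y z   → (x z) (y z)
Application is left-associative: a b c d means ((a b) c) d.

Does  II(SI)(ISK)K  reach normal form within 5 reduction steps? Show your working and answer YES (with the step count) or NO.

  start: II(SI)(ISK)K
  →1  I(SI)(ISK)K
  →2  SI(ISK)K
  →3  IK(ISKK)
  →4  K(ISKK)
  →5  K(SKK)

Answer: YES — reaches normal form K(SKK) in 5 ≤ 5 steps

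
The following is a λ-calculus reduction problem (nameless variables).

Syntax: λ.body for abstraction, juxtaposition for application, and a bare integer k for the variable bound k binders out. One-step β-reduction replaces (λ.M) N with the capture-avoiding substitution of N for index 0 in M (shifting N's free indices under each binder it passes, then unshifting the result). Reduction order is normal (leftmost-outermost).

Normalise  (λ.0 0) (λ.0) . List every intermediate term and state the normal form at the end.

Answer: normal form = λ.0  (in 2 steps)

Working:
  start: (λ.0 0) (λ.0)
  step 1: (λ.0) (λ.0)
  step 2: λ.0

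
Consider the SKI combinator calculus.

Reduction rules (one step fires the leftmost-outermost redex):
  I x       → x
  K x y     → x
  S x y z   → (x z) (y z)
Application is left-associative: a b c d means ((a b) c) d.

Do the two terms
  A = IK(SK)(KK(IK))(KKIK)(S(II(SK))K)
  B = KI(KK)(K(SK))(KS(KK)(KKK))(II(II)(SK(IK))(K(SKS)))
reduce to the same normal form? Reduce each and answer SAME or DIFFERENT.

Term A:
  start: IK(SK)(KK(IK))(KKIK)(S(II(SK))K)
  step 1: K(SK)(KK(IK))(KKIK)(S(II(SK))K)
  step 2: SK(KKIK)(S(II(SK))K)
  step 3: K(S(II(SK))K)(KKIK(S(II(SK))K))
  step 4: S(II(SK))K
  step 5: S(I(SK))K
  step 6: S(SK)K

Term B:
  start: KI(KK)(K(SK))(KS(KK)(KKK))(II(II)(SK(IK))(K(SKS)))
  step 1: I(K(SK))(KS(KK)(KKK))(II(II)(SK(IK))(K(SKS)))
  step 2: K(SK)(KS(KK)(KKK))(II(II)(SK(IK))(K(SKS)))
  step 3: SK(II(II)(SK(IK))(K(SKS)))
  step 4: SK(I(II)(SK(IK))(K(SKS)))
  step 5: SK(II(SK(IK))(K(SKS)))
  step 6: SK(I(SK(IK))(K(SKS)))
  step 7: SK(SK(IK)(K(SKS)))
  step 8: SK(K(K(SKS))(IK(K(SKS))))
  step 9: SK(K(SKS))

Answer: DIFFERENT — A ⇓ S(SK)K, B ⇓ SK(K(SKS))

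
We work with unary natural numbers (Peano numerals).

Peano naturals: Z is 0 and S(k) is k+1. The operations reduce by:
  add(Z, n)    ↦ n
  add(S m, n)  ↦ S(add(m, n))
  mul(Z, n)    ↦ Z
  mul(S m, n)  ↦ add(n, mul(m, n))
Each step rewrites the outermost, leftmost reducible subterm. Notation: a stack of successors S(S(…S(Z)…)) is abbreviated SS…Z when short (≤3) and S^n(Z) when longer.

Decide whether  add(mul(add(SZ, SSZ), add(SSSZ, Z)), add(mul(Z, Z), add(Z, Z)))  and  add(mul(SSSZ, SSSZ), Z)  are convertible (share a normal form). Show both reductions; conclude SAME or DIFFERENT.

Answer: SAME — A ⇓ S^9(Z), B ⇓ S^9(Z)

Derivation:
Term A:
  start: add(mul(add(SZ, SSZ), add(SSSZ, Z)), add(mul(Z, Z), add(Z, Z)))
  →1  add(mul(S(add(Z, SSZ)), add(SSSZ, Z)), add(mul(Z, Z), add(Z, Z)))
  →2  add(add(add(SSSZ, Z), mul(add(Z, SSZ), add(SSSZ, Z))), add(mul(Z, Z), add(Z, Z)))
  →3  add(add(S(add(SSZ, Z)), mul(add(Z, SSZ), add(SSSZ, Z))), add(mul(Z, Z), add(Z, Z)))
  →4  add(S(add(add(SSZ, Z), mul(add(Z, SSZ), add(SSSZ, Z)))), add(mul(Z, Z), add(Z, Z)))
  →5  S(add(add(add(SSZ, Z), mul(add(Z, SSZ), add(SSSZ, Z))), add(mul(Z, Z), add(Z, Z))))
  →6  S(add(add(S(add(SZ, Z)), mul(add(Z, SSZ), add(SSSZ, Z))), add(mul(Z, Z), add(Z, Z))))
  →7  S(add(S(add(add(SZ, Z), mul(add(Z, SSZ), add(SSSZ, Z)))), add(mul(Z, Z), add(Z, Z))))
  →8  S(S(add(add(add(SZ, Z), mul(add(Z, SSZ), add(SSSZ, Z))), add(mul(Z, Z), add(Z, Z)))))
  →9  S(S(add(add(S(add(Z, Z)), mul(add(Z, SSZ), add(SSSZ, Z))), add(mul(Z, Z), add(Z, Z)))))
  →10  S(S(add(S(add(add(Z, Z), mul(add(Z, SSZ), add(SSSZ, Z)))), add(mul(Z, Z), add(Z, Z)))))
  →11  S(S(S(add(add(add(Z, Z), mul(add(Z, SSZ), add(SSSZ, Z))), add(mul(Z, Z), add(Z, Z))))))
  →12  S(S(S(add(add(Z, mul(add(Z, SSZ), add(SSSZ, Z))), add(mul(Z, Z), add(Z, Z))))))
  →13  S(S(S(add(mul(add(Z, SSZ), add(SSSZ, Z)), add(mul(Z, Z), add(Z, Z))))))
  →14  S(S(S(add(mul(SSZ, add(SSSZ, Z)), add(mul(Z, Z), add(Z, Z))))))
  →15  S(S(S(add(add(add(SSSZ, Z), mul(SZ, add(SSSZ, Z))), add(mul(Z, Z), add(Z, Z))))))
  →16  S(S(S(add(add(S(add(SSZ, Z)), mul(SZ, add(SSSZ, Z))), add(mul(Z, Z), add(Z, Z))))))
  →17  S(S(S(add(S(add(add(SSZ, Z), mul(SZ, add(SSSZ, Z)))), add(mul(Z, Z), add(Z, Z))))))
  →18  S(S(S(S(add(add(add(SSZ, Z), mul(SZ, add(SSSZ, Z))), add(mul(Z, Z), add(Z, Z)))))))
  →19  S(S(S(S(add(add(S(add(SZ, Z)), mul(SZ, add(SSSZ, Z))), add(mul(Z, Z), add(Z, Z)))))))
  →20  S(S(S(S(add(S(add(add(SZ, Z), mul(SZ, add(SSSZ, Z)))), add(mul(Z, Z), add(Z, Z)))))))
  →21  S(S(S(S(S(add(add(add(SZ, Z), mul(SZ, add(SSSZ, Z))), add(mul(Z, Z), add(Z, Z))))))))
  →22  S(S(S(S(S(add(add(S(add(Z, Z)), mul(SZ, add(SSSZ, Z))), add(mul(Z, Z), add(Z, Z))))))))
  →23  S(S(S(S(S(add(S(add(add(Z, Z), mul(SZ, add(SSSZ, Z)))), add(mul(Z, Z), add(Z, Z))))))))
  →24  S(S(S(S(S(S(add(add(add(Z, Z), mul(SZ, add(SSSZ, Z))), add(mul(Z, Z), add(Z, Z)))))))))
  →25  S(S(S(S(S(S(add(add(Z, mul(SZ, add(SSSZ, Z))), add(mul(Z, Z), add(Z, Z)))))))))
  →26  S(S(S(S(S(S(add(mul(SZ, add(SSSZ, Z)), add(mul(Z, Z), add(Z, Z)))))))))
  →27  S(S(S(S(S(S(add(add(add(SSSZ, Z), mul(Z, add(SSSZ, Z))), add(mul(Z, Z), add(Z, Z)))))))))
  →28  S(S(S(S(S(S(add(add(S(add(SSZ, Z)), mul(Z, add(SSSZ, Z))), add(mul(Z, Z), add(Z, Z)))))))))
  →29  S(S(S(S(S(S(add(S(add(add(SSZ, Z), mul(Z, add(SSSZ, Z)))), add(mul(Z, Z), add(Z, Z)))))))))
  →30  S(S(S(S(S(S(S(add(add(add(SSZ, Z), mul(Z, add(SSSZ, Z))), add(mul(Z, Z), add(Z, Z))))))))))
  →31  S(S(S(S(S(S(S(add(add(S(add(SZ, Z)), mul(Z, add(SSSZ, Z))), add(mul(Z, Z), add(Z, Z))))))))))
  →32  S(S(S(S(S(S(S(add(S(add(add(SZ, Z), mul(Z, add(SSSZ, Z)))), add(mul(Z, Z), add(Z, Z))))))))))
  →33  S(S(S(S(S(S(S(S(add(add(add(SZ, Z), mul(Z, add(SSSZ, Z))), add(mul(Z, Z), add(Z, Z)))))))))))
  →34  S(S(S(S(S(S(S(S(add(add(S(add(Z, Z)), mul(Z, add(SSSZ, Z))), add(mul(Z, Z), add(Z, Z)))))))))))
  →35  S(S(S(S(S(S(S(S(add(S(add(add(Z, Z), mul(Z, add(SSSZ, Z)))), add(mul(Z, Z), add(Z, Z)))))))))))
  →36  S(S(S(S(S(S(S(S(S(add(add(add(Z, Z), mul(Z, add(SSSZ, Z))), add(mul(Z, Z), add(Z, Z))))))))))))
  →37  S(S(S(S(S(S(S(S(S(add(add(Z, mul(Z, add(SSSZ, Z))), add(mul(Z, Z), add(Z, Z))))))))))))
  →38  S(S(S(S(S(S(S(S(S(add(mul(Z, add(SSSZ, Z)), add(mul(Z, Z), add(Z, Z))))))))))))
  →39  S(S(S(S(S(S(S(S(S(add(Z, add(mul(Z, Z), add(Z, Z))))))))))))
  →40  S(S(S(S(S(S(S(S(S(add(mul(Z, Z), add(Z, Z)))))))))))
  →41  S(S(S(S(S(S(S(S(S(add(Z, add(Z, Z)))))))))))
  →42  S(S(S(S(S(S(S(S(S(add(Z, Z))))))))))
  →43  S^9(Z)

Term B:
  start: add(mul(SSSZ, SSSZ), Z)
  →1  add(add(SSSZ, mul(SSZ, SSSZ)), Z)
  →2  add(S(add(SSZ, mul(SSZ, SSSZ))), Z)
  →3  S(add(add(SSZ, mul(SSZ, SSSZ)), Z))
  →4  S(add(S(add(SZ, mul(SSZ, SSSZ))), Z))
  →5  S(S(add(add(SZ, mul(SSZ, SSSZ)), Z)))
  →6  S(S(add(S(add(Z, mul(SSZ, SSSZ))), Z)))
  →7  S(S(S(add(add(Z, mul(SSZ, SSSZ)), Z))))
  →8  S(S(S(add(mul(SSZ, SSSZ), Z))))
  →9  S(S(S(add(add(SSSZ, mul(SZ, SSSZ)), Z))))
  →10  S(S(S(add(S(add(SSZ, mul(SZ, SSSZ))), Z))))
  →11  S(S(S(S(add(add(SSZ, mul(SZ, SSSZ)), Z)))))
  →12  S(S(S(S(add(S(add(SZ, mul(SZ, SSSZ))), Z)))))
  →13  S(S(S(S(S(add(add(SZ, mul(SZ, SSSZ)), Z))))))
  →14  S(S(S(S(S(add(S(add(Z, mul(SZ, SSSZ))), Z))))))
  →15  S(S(S(S(S(S(add(add(Z, mul(SZ, SSSZ)), Z)))))))
  →16  S(S(S(S(S(S(add(mul(SZ, SSSZ), Z)))))))
  →17  S(S(S(S(S(S(add(add(SSSZ, mul(Z, SSSZ)), Z)))))))
  →18  S(S(S(S(S(S(add(S(add(SSZ, mul(Z, SSSZ))), Z)))))))
  →19  S(S(S(S(S(S(S(add(add(SSZ, mul(Z, SSSZ)), Z))))))))
  →20  S(S(S(S(S(S(S(add(S(add(SZ, mul(Z, SSSZ))), Z))))))))
  →21  S(S(S(S(S(S(S(S(add(add(SZ, mul(Z, SSSZ)), Z)))))))))
  →22  S(S(S(S(S(S(S(S(add(S(add(Z, mul(Z, SSSZ))), Z)))))))))
  →23  S(S(S(S(S(S(S(S(S(add(add(Z, mul(Z, SSSZ)), Z))))))))))
  →24  S(S(S(S(S(S(S(S(S(add(mul(Z, SSSZ), Z))))))))))
  →25  S(S(S(S(S(S(S(S(S(add(Z, Z))))))))))
  →26  S^9(Z)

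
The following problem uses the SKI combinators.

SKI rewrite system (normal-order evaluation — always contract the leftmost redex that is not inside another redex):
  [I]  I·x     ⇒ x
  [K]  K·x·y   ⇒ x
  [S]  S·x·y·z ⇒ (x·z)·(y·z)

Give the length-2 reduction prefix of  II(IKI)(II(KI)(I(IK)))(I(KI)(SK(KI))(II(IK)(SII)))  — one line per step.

Answer: after 2 steps: IKI(II(KI)(I(IK)))(I(KI)(SK(KI))(II(IK)(SII)))

Reduction:
  start: II(IKI)(II(KI)(I(IK)))(I(KI)(SK(KI))(II(IK)(SII)))
  [1] I(IKI)(II(KI)(I(IK)))(I(KI)(SK(KI))(II(IK)(SII)))
  [2] IKI(II(KI)(I(IK)))(I(KI)(SK(KI))(II(IK)(SII)))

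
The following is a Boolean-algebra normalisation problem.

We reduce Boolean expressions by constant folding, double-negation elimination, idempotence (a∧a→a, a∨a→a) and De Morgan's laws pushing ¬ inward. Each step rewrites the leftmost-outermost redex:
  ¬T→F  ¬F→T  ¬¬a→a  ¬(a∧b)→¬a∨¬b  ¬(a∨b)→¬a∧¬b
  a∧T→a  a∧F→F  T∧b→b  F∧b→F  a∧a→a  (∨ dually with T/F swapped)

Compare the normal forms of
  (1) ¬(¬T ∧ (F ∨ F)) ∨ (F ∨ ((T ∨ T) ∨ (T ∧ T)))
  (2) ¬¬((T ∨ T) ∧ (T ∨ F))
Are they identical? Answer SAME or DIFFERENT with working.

Answer: SAME — A ⇓ T, B ⇓ T

Derivation:
Term A:
  start: ¬(¬T ∧ (F ∨ F)) ∨ (F ∨ ((T ∨ T) ∨ (T ∧ T)))
  →1  (¬¬T ∨ ¬(F ∨ F)) ∨ (F ∨ ((T ∨ T) ∨ (T ∧ T)))
  →2  (T ∨ ¬(F ∨ F)) ∨ (F ∨ ((T ∨ T) ∨ (T ∧ T)))
  →3  T ∨ (F ∨ ((T ∨ T) ∨ (T ∧ T)))
  →4  T

Term B:
  start: ¬¬((T ∨ T) ∧ (T ∨ F))
  →1  (T ∨ T) ∧ (T ∨ F)
  →2  T ∧ (T ∨ F)
  →3  T ∨ F
  →4  T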